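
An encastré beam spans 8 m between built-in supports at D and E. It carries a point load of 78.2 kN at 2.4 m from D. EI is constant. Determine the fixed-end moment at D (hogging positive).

M_D = 91.96 kN·m

Take the two fixed-end moments M_D, M_E as redundants; the released structure is the simple span DE.
End rotations of the released simple span under the applied load (×1/EI):
  at D: point load 78.2 at a = 2.4: Pab(L + b)/(6LEI) = 297.8/EI
  at E: point load 78.2 at a = 2.4: Pab(L + a)/(6LEI) = 227.7/EI
  θ_D0 = 297.8/EI,  θ_E0 = 227.7/EI
Flexibility coefficients: a unit moment at one end gives L/(3EI) there and L/(6EI) at the far end, so f₁₁ = f₂₂ = 2.667/EI and f₁₂ = f₂₁ = 1.333/EI.
Compatibility — zero rotation at each built-in end:
  2.667 M_D + 1.333 M_E = 297.8
  1.333 M_D + 2.667 M_E = 227.7
Solving the pair gives M_D = 91.96 kN·m and M_E = 39.41 kN·m (hogging).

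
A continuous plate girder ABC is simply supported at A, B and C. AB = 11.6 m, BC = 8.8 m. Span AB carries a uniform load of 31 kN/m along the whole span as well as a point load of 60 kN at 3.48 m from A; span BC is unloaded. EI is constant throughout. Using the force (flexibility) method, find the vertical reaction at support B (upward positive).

R_B = 267.8 kN

Release continuity at B by inserting a hinge; the redundant is the internal moment M_B. The primary structure is two simply-supported spans AB and BC.
Rotations at B on the released spans (each span's end-slope, ×1/EI):
  span AB: UDL 31: wL³/(24EI) = 2016/EI
  span AB: point load 60 at a = 3.48: Pab(L + a)/(6LEI) = 367.3/EI
  relative rotation θ_0 = (2384 + 0)/EI = 2384/EI
A unit hogging moment at B produces rotation L₁/(3EI) + L₂/(3EI) = 6.8/EI.
Compatibility: M_B·(L₁+L₂)/(3EI) = θ_0, giving M_B = 350.5 kN·m (hogging).
Span AB, ΣM about A with M_B applied at B: R_B^{AB}·11.6 = 2294 + 350.5, so R_B^{AB} = 228 kN and R_A = 419.6 − 228 = 191.6 kN.
Span BC, ΣM about C: R_B^{BC}·8.8 = 0 + 350.5, so R_B^{BC} = 39.83 kN and R_C = 0 − 39.83 = -39.83 kN.
R_B = 228 + 39.83 = 267.8 kN.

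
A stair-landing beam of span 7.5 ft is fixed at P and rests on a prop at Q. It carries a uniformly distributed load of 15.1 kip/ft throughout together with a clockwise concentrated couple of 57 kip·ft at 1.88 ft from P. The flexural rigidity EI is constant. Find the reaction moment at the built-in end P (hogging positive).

M_P = 125.7 kip·ft

Remove the prop at Q; the released (primary) structure is a cantilever built in at P.
Primary-structure tip deflection at Q by superposition:
  UDL 15.1: wL⁴/(8EI) = 5972/EI
  clockwise couple 57 at a = 1.88: M₀a(2L − a)/(2EI) = 703/EI
  δ_0 = 6675/EI
Tip deflection under a unit load at Q: L³/(3EI) = 140.6/EI.
Compatibility at Q: δ_0 − R_Q·δ_{QQ} = 0, so R_Q = 6675/140.6 = 47.47 kip.
Moment equilibrium about P: M_P = Σ(load moments about P) − R_Q·L = 481.7 − 47.47×7.5 = 125.7 kip·ft.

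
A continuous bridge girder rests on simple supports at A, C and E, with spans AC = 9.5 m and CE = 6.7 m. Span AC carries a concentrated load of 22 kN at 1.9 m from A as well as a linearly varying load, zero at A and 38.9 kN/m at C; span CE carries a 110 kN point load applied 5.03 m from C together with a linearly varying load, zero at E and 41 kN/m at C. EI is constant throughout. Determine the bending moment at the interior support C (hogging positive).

M_C = 235.4 kN·m

Release continuity at C by inserting a hinge; the redundant is the internal moment M_C. The primary structure is two simply-supported spans AC and CE.
Rotations at C on the released spans (each span's end-slope, ×1/EI):
  span AC: point load 22 at a = 1.9: Pab(L + a)/(6LEI) = 63.54/EI
  span AC: triangular load, peak 38.9: w₀L³/(45EI) = 741.2/EI
  span CE: point load 110 at a = 5.03: Pab(L + b)/(6LEI) = 192.4/EI
  span CE: triangular load, peak 41: w₀L³/(45EI) = 274/EI
  relative rotation θ_0 = (804.7 + 466.4)/EI = 1271/EI
A unit hogging moment at C produces rotation L₁/(3EI) + L₂/(3EI) = 5.4/EI.
Slope continuity at C: θ_0 = M_C·5.4/EI, so M_C = 1271/5.4 = 235.4 kN·m (hogging).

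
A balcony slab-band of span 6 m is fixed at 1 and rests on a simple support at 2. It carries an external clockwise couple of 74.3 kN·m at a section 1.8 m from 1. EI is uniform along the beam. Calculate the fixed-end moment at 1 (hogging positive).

M_1 = 17.46 kN·m

Choose R_2 as the redundant. The primary structure is the cantilever fixed at 1.
Downward deflection at the released point 2 due to the loads:
  clockwise couple 74.3 at a = 1.8: M₀a(2L − a)/(2EI) = 682.1/EI
Tip deflection under a unit load at 2: L³/(3EI) = 72/EI.
Compatibility at 2: δ_0 − R_2·δ_{22} = 0, so R_2 = 682.1/72 = 9.473 kN.
Moment equilibrium about 1: M_1 = Σ(load moments about 1) − R_2·L = 74.3 − 9.473×6 = 17.46 kN·m.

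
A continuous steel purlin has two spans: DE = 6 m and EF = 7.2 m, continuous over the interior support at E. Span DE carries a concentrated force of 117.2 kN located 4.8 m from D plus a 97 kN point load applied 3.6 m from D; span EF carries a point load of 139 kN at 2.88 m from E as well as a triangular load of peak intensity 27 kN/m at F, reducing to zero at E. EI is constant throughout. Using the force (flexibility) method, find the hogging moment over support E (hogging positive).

M_E = 246.2 kN·m

Insert a hinge at E; M_E is the redundant, and each span becomes simply supported.
Discontinuity in slope at E on the released structure — sum the simple-span end rotations:
  span DE: point load 117.2 at a = 4.8: Pab(L + a)/(6LEI) = 202.5/EI
  span DE: point load 97 at a = 3.6: Pab(L + a)/(6LEI) = 223.5/EI
  span EF: point load 139 at a = 2.88: Pab(L + b)/(6LEI) = 461.2/EI
  span EF: triangular load, peak 27: 7w₀L³/(360EI) = 196/EI
  relative rotation θ_0 = (426 + 657.1)/EI = 1083/EI
A unit hogging moment at E produces rotation L₁/(3EI) + L₂/(3EI) = 4.4/EI.
Slope continuity at E: θ_0 = M_E·4.4/EI, so M_E = 1083/4.4 = 246.2 kN·m (hogging).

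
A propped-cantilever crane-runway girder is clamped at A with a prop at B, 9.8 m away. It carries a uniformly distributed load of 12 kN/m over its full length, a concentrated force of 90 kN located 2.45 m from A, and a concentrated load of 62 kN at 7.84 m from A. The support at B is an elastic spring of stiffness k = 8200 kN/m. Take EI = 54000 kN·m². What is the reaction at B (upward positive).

Remove the prop at B; the released (primary) structure is a cantilever built in at A.
Primary-structure tip deflection at B by superposition:
  UDL 12: wL⁴/(8EI) = 13836/EI
  point load 90 at a = 2.45: Pa²(3L − a)/(6EI) = 2427/EI
  point load 62 at a = 7.84: Pa²(3L − a)/(6EI) = 13694/EI
  δ_0 = 29956/EI
Flexibility coefficient — unit upward force at B: δ_{BB} = L³/(3EI) = 313.7/EI.
With EI = 54000 kN·m²: δ_0 = 0.55474 m and δ_{BB} = 0.00581 m/kN.
Compatibility — the spring shortens by R_B/k under the reaction it provides: δ_0 − R_B·δ_{BB} = R_B/k. With 1/k = 0.000122 m/kN, R_B = δ_0 / (δ_{BB} + 1/k) = 0.55474 / (0.00581 + 0.000122) = 93.52 kN.

R_B = 93.52 kN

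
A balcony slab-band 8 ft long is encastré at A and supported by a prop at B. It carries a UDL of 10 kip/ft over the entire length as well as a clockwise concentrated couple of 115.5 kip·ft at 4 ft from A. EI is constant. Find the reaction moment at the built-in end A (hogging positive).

M_A = 65.56 kip·ft

Release the roller at B. Primary structure: cantilever fixed at A.
Downward deflection at the released point B due to the loads:
  UDL 10: wL⁴/(8EI) = 5120/EI
  clockwise couple 115.5 at a = 4: M₀a(2L − a)/(2EI) = 2772/EI
  δ_0 = 7892/EI
Flexibility coefficient — unit upward force at B: δ_{BB} = L³/(3EI) = 170.7/EI.
Compatibility at B: δ_0 − R_B·δ_{BB} = 0, so R_B = 7892/170.7 = 46.24 kip.
Moment equilibrium about A: M_A = Σ(load moments about A) − R_B·L = 435.5 − 46.24×8 = 65.56 kip·ft.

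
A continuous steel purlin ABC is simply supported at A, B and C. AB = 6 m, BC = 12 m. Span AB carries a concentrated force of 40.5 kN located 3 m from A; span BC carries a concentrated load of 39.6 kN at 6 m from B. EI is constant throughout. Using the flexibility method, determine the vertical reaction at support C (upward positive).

Take M_B as the redundant. Released structure: two simple spans AB and BC with a hinge at B.
End slopes at the hinge B, treating each span as simply supported:
  span AB: point load 40.5 at a = 3: Pab(L + a)/(6LEI) = 91.12/EI
  span BC: point load 39.6 at a = 6: Pab(L + b)/(6LEI) = 356.4/EI
  relative rotation θ_0 = (91.12 + 356.4)/EI = 447.5/EI
A unit hogging moment at B produces rotation L₁/(3EI) + L₂/(3EI) = 6/EI.
Compatibility: M_B·(L₁+L₂)/(3EI) = θ_0, giving M_B = 74.59 kN·m (hogging).
Span BC, ΣM about C: R_B^{BC}·12 = 237.6 + 74.59, so R_B^{BC} = 26.02 kN and R_C = 39.6 − 26.02 = 13.58 kN.

R_C = 13.58 kN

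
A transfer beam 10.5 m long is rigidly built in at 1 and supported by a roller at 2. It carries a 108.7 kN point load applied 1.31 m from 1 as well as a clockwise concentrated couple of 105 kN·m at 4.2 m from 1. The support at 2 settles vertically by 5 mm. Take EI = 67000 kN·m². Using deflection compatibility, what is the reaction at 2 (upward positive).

Remove the prop at 2; the released (primary) structure is a cantilever built in at 1.
Primary-structure tip deflection at 2 by superposition:
  point load 108.7 at a = 1.31: Pa²(3L − a)/(6EI) = 938.6/EI
  clockwise couple 105 at a = 4.2: M₀a(2L − a)/(2EI) = 3704/EI
  δ_0 = 4643/EI
Flexibility coefficient — unit upward force at 2: δ_{22} = L³/(3EI) = 385.9/EI.
With EI = 67000 kN·m²: δ_0 = 0.069299 m and δ_{22} = 0.005759 m/kN.
Compatibility — the beam at 2 must follow the support down by 0.005 m: δ_0 − R_2·δ_{22} = 0.005, so R_2 = (0.069299 − 0.005)/0.005759 = 11.16 kN.

R_2 = 11.16 kN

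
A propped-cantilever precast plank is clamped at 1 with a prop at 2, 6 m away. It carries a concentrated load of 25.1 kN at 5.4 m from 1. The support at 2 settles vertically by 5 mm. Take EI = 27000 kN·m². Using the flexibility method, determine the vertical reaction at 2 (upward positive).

Choose R_2 as the redundant. The primary structure is the cantilever fixed at 1.
Downward deflection at the released point 2 due to the loads:
  point load 25.1 at a = 5.4: Pa²(3L − a)/(6EI) = 1537/EI
Flexibility coefficient — unit upward force at 2: δ_{22} = L³/(3EI) = 72/EI.
With EI = 27000 kN·m²: δ_0 = 0.056927 m and δ_{22} = 0.002667 m/kN.
Compatibility — the beam at 2 must follow the support down by 0.005 m: δ_0 − R_2·δ_{22} = 0.005, so R_2 = (0.056927 − 0.005)/0.002667 = 19.47 kN.

R_2 = 19.47 kN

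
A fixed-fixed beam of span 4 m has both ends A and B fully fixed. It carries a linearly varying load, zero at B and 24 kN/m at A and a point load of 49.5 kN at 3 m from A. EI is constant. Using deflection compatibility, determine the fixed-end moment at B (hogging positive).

Release both end moments; the primary structure is a simply-supported span AB with redundants M_A and M_B.
Simple-span end rotations at A and B under the given loads:
  at A: triangular load, peak 24: w₀L³/(45EI) = 34.13/EI
  at B: triangular load, peak 24: 7w₀L³/(360EI) = 29.87/EI
  at A: point load 49.5 at a = 3: Pab(L + b)/(6LEI) = 30.94/EI
  at B: point load 49.5 at a = 3: Pab(L + a)/(6LEI) = 43.31/EI
  θ_A0 = 65.07/EI,  θ_B0 = 73.18/EI
Flexibility coefficients: a unit moment at one end gives L/(3EI) there and L/(6EI) at the far end, so f₁₁ = f₂₂ = 1.333/EI and f₁₂ = f₂₁ = 0.6667/EI.
Compatibility — zero rotation at each built-in end:
  1.333 M_A + 0.6667 M_B = 65.07
  0.6667 M_A + 1.333 M_B = 73.18
Solving the pair gives M_A = 28.48 kN·m and M_B = 40.64 kN·m (hogging).

M_B = 40.64 kN·m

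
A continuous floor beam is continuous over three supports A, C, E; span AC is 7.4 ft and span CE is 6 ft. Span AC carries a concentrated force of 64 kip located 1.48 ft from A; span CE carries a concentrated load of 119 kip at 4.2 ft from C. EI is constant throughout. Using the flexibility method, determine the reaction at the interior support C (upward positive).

Release continuity at C by inserting a hinge; the redundant is the internal moment M_C. The primary structure is two simply-supported spans AC and CE.
Rotations at C on the released spans (each span's end-slope, ×1/EI):
  span AC: point load 64 at a = 1.48: Pab(L + a)/(6LEI) = 112.1/EI
  span CE: point load 119 at a = 4.2: Pab(L + b)/(6LEI) = 194.9/EI
  relative rotation θ_0 = (112.1 + 194.9)/EI = 307.1/EI
A unit hogging moment at C produces rotation L₁/(3EI) + L₂/(3EI) = 4.467/EI.
Slope continuity at C: θ_0 = M_C·4.467/EI, so M_C = 307.1/4.467 = 68.75 kip·ft (hogging).
Span AC, ΣM about A with M_C applied at C: R_C^{AC}·7.4 = 94.72 + 68.75, so R_C^{AC} = 22.09 kip and R_A = 64 − 22.09 = 41.91 kip.
Span CE, ΣM about E: R_C^{CE}·6 = 214.2 + 68.75, so R_C^{CE} = 47.16 kip and R_E = 119 − 47.16 = 71.84 kip.
R_C = 22.09 + 47.16 = 69.25 kip.

R_C = 69.25 kip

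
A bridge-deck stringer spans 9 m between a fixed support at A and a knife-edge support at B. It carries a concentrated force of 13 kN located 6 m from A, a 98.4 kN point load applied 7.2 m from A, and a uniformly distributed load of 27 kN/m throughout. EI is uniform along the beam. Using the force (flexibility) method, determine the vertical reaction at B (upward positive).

Choose R_B as the redundant. The primary structure is the cantilever fixed at A.
Free-end deflection of the primary structure under the applied loading (downward +):
  point load 13 at a = 6: Pa²(3L − a)/(6EI) = 1638/EI
  point load 98.4 at a = 7.2: Pa²(3L − a)/(6EI) = 16833/EI
  UDL 27: wL⁴/(8EI) = 22143/EI
  δ_0 = 40615/EI
Tip deflection under a unit load at B: L³/(3EI) = 243/EI.
Compatibility at B: δ_0 − R_B·δ_{BB} = 0, so R_B = 40615/243 = 167.1 kN.

R_B = 167.1 kN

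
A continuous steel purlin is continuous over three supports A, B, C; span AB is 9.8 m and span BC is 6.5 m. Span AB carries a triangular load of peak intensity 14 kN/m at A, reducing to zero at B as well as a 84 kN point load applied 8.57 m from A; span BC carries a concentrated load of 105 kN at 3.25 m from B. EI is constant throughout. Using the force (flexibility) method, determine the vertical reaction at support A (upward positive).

Release continuity at B by inserting a hinge; the redundant is the internal moment M_B. The primary structure is two simply-supported spans AB and BC.
Discontinuity in slope at B on the released structure — sum the simple-span end rotations:
  span AB: triangular load, peak 14: 7w₀L³/(360EI) = 256.2/EI
  span AB: point load 84 at a = 8.57: Pab(L + a)/(6LEI) = 276.6/EI
  span BC: point load 105 at a = 3.25: Pab(L + b)/(6LEI) = 277.3/EI
  relative rotation θ_0 = (532.8 + 277.3)/EI = 810.1/EI
A unit hogging moment at B produces rotation L₁/(3EI) + L₂/(3EI) = 5.433/EI.
Slope continuity at B: θ_0 = M_B·5.433/EI, so M_B = 810.1/5.433 = 149.1 kN·m (hogging).
Span AB, ΣM about A with M_B applied at B: R_B^{AB}·9.8 = 944 + 149.1, so R_B^{AB} = 111.5 kN and R_A = 152.6 − 111.5 = 41.06 kN.

R_A = 41.06 kN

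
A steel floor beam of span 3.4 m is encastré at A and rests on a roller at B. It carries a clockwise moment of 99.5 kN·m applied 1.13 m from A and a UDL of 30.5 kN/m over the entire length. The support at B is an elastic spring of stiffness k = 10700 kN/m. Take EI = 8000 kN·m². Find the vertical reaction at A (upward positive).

Choose R_B as the redundant. The primary structure is the cantilever fixed at A.
Free-end deflection of the primary structure under the applied loading (downward +):
  clockwise couple 99.5 at a = 1.13: M₀a(2L − a)/(2EI) = 318.8/EI
  UDL 30.5: wL⁴/(8EI) = 509.5/EI
  δ_0 = 828.2/EI
Tip deflection under a unit load at B: L³/(3EI) = 13.1/EI.
With EI = 8000 kN·m²: δ_0 = 0.10353 m and δ_{BB} = 0.001638 m/kN.
Compatibility — the spring shortens by R_B/k under the reaction it provides: δ_0 − R_B·δ_{BB} = R_B/k. With 1/k = 0.000093 m/kN, R_B = δ_0 / (δ_{BB} + 1/k) = 0.10353 / (0.001638 + 0.000093) = 59.8 kN.
Vertical equilibrium: R_A = ΣP − R_B = 103.7 − 59.8 = 43.9 kN.

R_A = 43.9 kN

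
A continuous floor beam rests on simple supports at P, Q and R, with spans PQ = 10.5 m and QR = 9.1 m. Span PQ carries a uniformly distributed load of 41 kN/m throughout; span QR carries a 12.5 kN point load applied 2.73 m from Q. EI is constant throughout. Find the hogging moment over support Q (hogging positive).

M_Q = 312.1 kN·m

Insert a hinge at Q; M_Q is the redundant, and each span becomes simply supported.
Rotations at Q on the released spans (each span's end-slope, ×1/EI):
  span PQ: UDL 41: wL³/(24EI) = 1978/EI
  span QR: point load 12.5 at a = 2.73: Pab(L + b)/(6LEI) = 61.59/EI
  relative rotation θ_0 = (1978 + 61.59)/EI = 2039/EI
A unit hogging moment at Q produces rotation L₁/(3EI) + L₂/(3EI) = 6.533/EI.
Compatibility: M_Q·(L₁+L₂)/(3EI) = θ_0, giving M_Q = 312.1 kN·m (hogging).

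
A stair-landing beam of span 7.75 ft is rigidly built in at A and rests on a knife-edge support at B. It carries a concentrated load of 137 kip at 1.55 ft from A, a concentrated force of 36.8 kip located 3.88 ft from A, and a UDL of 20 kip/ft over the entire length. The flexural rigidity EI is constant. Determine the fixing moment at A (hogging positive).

M_A = 356.5 kip·ft

Choose R_B as the redundant. The primary structure is the cantilever fixed at A.
Deflection at B on the released cantilever, summing each load's contribution:
  point load 137 at a = 1.55: Pa²(3L − a)/(6EI) = 1190/EI
  point load 36.8 at a = 3.88: Pa²(3L − a)/(6EI) = 1789/EI
  UDL 20: wL⁴/(8EI) = 9019/EI
  δ_0 = 11998/EI
Flexibility coefficient — unit upward force at B: δ_{BB} = L³/(3EI) = 155.2/EI.
Compatibility at B: δ_0 − R_B·δ_{BB} = 0, so R_B = 11998/155.2 = 77.32 kip.
Moment equilibrium about A: M_A = Σ(load moments about A) − R_B·L = 955.8 − 77.32×7.75 = 356.5 kip·ft.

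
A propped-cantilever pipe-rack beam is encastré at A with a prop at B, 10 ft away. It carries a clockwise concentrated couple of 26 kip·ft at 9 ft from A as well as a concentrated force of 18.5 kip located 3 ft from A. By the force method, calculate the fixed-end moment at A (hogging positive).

M_A = 20.41 kip·ft

Remove the prop at B; the released (primary) structure is a cantilever built in at A.
Primary-structure tip deflection at B by superposition:
  clockwise couple 26 at a = 9: M₀a(2L − a)/(2EI) = 1287/EI
  point load 18.5 at a = 3: Pa²(3L − a)/(6EI) = 749.2/EI
  δ_0 = 2036/EI
Tip deflection under a unit load at B: L³/(3EI) = 333.3/EI.
The prop prevents deflection at B: R_B = δ_0/δ_{BB} = 2036/333.3 = 6.109 kip.
Moment equilibrium about A: M_A = Σ(load moments about A) − R_B·L = 81.5 − 6.109×10 = 20.41 kip·ft.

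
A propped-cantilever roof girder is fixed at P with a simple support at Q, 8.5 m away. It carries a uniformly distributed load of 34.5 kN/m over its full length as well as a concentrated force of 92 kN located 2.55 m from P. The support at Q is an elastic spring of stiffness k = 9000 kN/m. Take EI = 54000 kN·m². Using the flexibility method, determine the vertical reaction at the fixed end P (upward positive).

R_P = 267.6 kN

Take the reaction at Q as the redundant and release it; the primary structure is a cantilever fixed at P.
Free-end deflection of the primary structure under the applied loading (downward +):
  UDL 34.5: wL⁴/(8EI) = 22512/EI
  point load 92 at a = 2.55: Pa²(3L − a)/(6EI) = 2288/EI
  δ_0 = 24800/EI
Tip deflection under a unit load at Q: L³/(3EI) = 204.7/EI.
With EI = 54000 kN·m²: δ_0 = 0.45925 m and δ_{QQ} = 0.003791 m/kN.
Compatibility — the spring shortens by R_Q/k under the reaction it provides: δ_0 − R_Q·δ_{QQ} = R_Q/k. With 1/k = 0.000111 m/kN, R_Q = δ_0 / (δ_{QQ} + 1/k) = 0.45925 / (0.003791 + 0.000111) = 117.7 kN.
Vertical equilibrium: R_P = ΣP − R_Q = 385.2 − 117.7 = 267.6 kN.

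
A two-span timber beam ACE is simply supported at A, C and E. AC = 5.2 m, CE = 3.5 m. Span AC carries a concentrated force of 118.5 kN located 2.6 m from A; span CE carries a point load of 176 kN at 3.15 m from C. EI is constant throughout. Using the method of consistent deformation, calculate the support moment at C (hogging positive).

M_C = 81.32 kN·m

Insert a hinge at C; M_C is the redundant, and each span becomes simply supported.
End slopes at the hinge C, treating each span as simply supported:
  span AC: point load 118.5 at a = 2.6: Pab(L + a)/(6LEI) = 200.3/EI
  span CE: point load 176 at a = 3.15: Pab(L + b)/(6LEI) = 35.57/EI
  relative rotation θ_0 = (200.3 + 35.57)/EI = 235.8/EI
A unit hogging moment at C produces rotation L₁/(3EI) + L₂/(3EI) = 2.9/EI.
Slope continuity at C: θ_0 = M_C·2.9/EI, so M_C = 235.8/2.9 = 81.32 kN·m (hogging).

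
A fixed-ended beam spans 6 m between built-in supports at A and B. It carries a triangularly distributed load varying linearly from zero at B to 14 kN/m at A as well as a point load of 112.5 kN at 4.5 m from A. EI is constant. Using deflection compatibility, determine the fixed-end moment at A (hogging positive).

M_A = 56.84 kN·m

Take the two fixed-end moments M_A, M_B as redundants; the released structure is the simple span AB.
Simple-span end rotations at A and B under the given loads:
  at A: triangular load, peak 14: w₀L³/(45EI) = 67.2/EI
  at B: triangular load, peak 14: 7w₀L³/(360EI) = 58.8/EI
  at A: point load 112.5 at a = 4.5: Pab(L + b)/(6LEI) = 158.2/EI
  at B: point load 112.5 at a = 4.5: Pab(L + a)/(6LEI) = 221.5/EI
  θ_A0 = 225.4/EI,  θ_B0 = 280.3/EI
Flexibility coefficients: a unit moment at one end gives L/(3EI) there and L/(6EI) at the far end, so f₁₁ = f₂₂ = 2/EI and f₁₂ = f₂₁ = 1/EI.
Compatibility — zero rotation at each built-in end:
  2 M_A + 1 M_B = 225.4
  1 M_A + 2 M_B = 280.3
Solving the pair gives M_A = 56.84 kN·m and M_B = 111.7 kN·m (hogging).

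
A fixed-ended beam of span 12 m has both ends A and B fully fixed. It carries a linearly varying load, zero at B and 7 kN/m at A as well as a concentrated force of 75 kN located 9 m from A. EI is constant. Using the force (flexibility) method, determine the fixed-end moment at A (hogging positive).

M_A = 92.59 kN·m

Release both end moments; the primary structure is a simply-supported span AB with redundants M_A and M_B.
End rotations of the released simple span under the applied load (×1/EI):
  at A: triangular load, peak 7: w₀L³/(45EI) = 268.8/EI
  at B: triangular load, peak 7: 7w₀L³/(360EI) = 235.2/EI
  at A: point load 75 at a = 9: Pab(L + b)/(6LEI) = 421.9/EI
  at B: point load 75 at a = 9: Pab(L + a)/(6LEI) = 590.6/EI
  θ_A0 = 690.7/EI,  θ_B0 = 825.8/EI
Flexibility coefficients: a unit moment at one end gives L/(3EI) there and L/(6EI) at the far end, so f₁₁ = f₂₂ = 4/EI and f₁₂ = f₂₁ = 2/EI.
Compatibility — zero rotation at each built-in end:
  4 M_A + 2 M_B = 690.7
  2 M_A + 4 M_B = 825.8
Solving the pair gives M_A = 92.59 kN·m and M_B = 160.2 kN·m (hogging).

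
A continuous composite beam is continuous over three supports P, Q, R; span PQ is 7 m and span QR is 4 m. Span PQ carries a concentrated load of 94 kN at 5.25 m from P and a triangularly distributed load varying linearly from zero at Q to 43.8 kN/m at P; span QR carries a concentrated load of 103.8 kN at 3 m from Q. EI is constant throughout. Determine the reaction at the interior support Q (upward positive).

R_Q = 212.8 kN

Take M_Q as the redundant. Released structure: two simple spans PQ and QR with a hinge at Q.
Rotations at Q on the released spans (each span's end-slope, ×1/EI):
  span PQ: point load 94 at a = 5.25: Pab(L + a)/(6LEI) = 251.9/EI
  span PQ: triangular load, peak 43.8: 7w₀L³/(360EI) = 292.1/EI
  span QR: point load 103.8 at a = 3: Pab(L + b)/(6LEI) = 64.88/EI
  relative rotation θ_0 = (544 + 64.88)/EI = 608.9/EI
A unit hogging moment at Q produces rotation L₁/(3EI) + L₂/(3EI) = 3.667/EI.
Slope continuity at Q: θ_0 = M_Q·3.667/EI, so M_Q = 608.9/3.667 = 166.1 kN·m (hogging).
Span PQ, ΣM about P with M_Q applied at Q: R_Q^{PQ}·7 = 851.2 + 166.1, so R_Q^{PQ} = 145.3 kN and R_P = 247.3 − 145.3 = 102 kN.
Span QR, ΣM about R: R_Q^{QR}·4 = 103.8 + 166.1, so R_Q^{QR} = 67.47 kN and R_R = 103.8 − 67.47 = 36.33 kN.
R_Q = 145.3 + 67.47 = 212.8 kN.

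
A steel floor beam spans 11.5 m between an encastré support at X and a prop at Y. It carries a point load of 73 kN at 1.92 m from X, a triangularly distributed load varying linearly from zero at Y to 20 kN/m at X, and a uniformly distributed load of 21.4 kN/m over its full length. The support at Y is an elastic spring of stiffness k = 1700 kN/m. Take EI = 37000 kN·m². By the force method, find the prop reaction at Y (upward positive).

Choose R_Y as the redundant. The primary structure is the cantilever fixed at X.
Primary-structure tip deflection at Y by superposition:
  point load 73 at a = 1.92: Pa²(3L − a)/(6EI) = 1461/EI
  triangular load, peak 20 at the fixed end: w₀L⁴/(30EI) = 11660/EI
  UDL 21.4: wL⁴/(8EI) = 46786/EI
  δ_0 = 59907/EI
Tip deflection under a unit load at Y: L³/(3EI) = 507/EI.
With EI = 37000 kN·m²: δ_0 = 1.6191 m and δ_{YY} = 0.013702 m/kN.
Compatibility — the spring shortens by R_Y/k under the reaction it provides: δ_0 − R_Y·δ_{YY} = R_Y/k. With 1/k = 0.000588 m/kN, R_Y = δ_0 / (δ_{YY} + 1/k) = 1.6191 / (0.013702 + 0.000588) = 113.3 kN.

R_Y = 113.3 kN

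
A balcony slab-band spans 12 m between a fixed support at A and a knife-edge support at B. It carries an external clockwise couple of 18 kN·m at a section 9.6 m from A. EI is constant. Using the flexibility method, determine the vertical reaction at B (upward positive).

Take the reaction at B as the redundant and release it; the primary structure is a cantilever fixed at A.
Primary-structure tip deflection at B by superposition:
  clockwise couple 18 at a = 9.6: M₀a(2L − a)/(2EI) = 1244/EI
Flexibility coefficient — unit upward force at B: δ_{BB} = L³/(3EI) = 576/EI.
The prop prevents deflection at B: R_B = δ_0/δ_{BB} = 1244/576 = 2.16 kN.

R_B = 2.16 kN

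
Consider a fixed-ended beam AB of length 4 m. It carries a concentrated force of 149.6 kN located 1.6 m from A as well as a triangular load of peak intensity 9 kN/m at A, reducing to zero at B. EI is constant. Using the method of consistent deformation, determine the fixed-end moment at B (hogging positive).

Take the two fixed-end moments M_A, M_B as redundants; the released structure is the simple span AB.
On the primary (simply-supported) span, the end slopes from the loading are:
  at A: point load 149.6 at a = 1.6: Pab(L + b)/(6LEI) = 153.2/EI
  at B: point load 149.6 at a = 1.6: Pab(L + a)/(6LEI) = 134/EI
  at A: triangular load, peak 9: w₀L³/(45EI) = 12.8/EI
  at B: triangular load, peak 9: 7w₀L³/(360EI) = 11.2/EI
  θ_A0 = 166/EI,  θ_B0 = 145.2/EI
Flexibility coefficients: a unit moment at one end gives L/(3EI) there and L/(6EI) at the far end, so f₁₁ = f₂₂ = 1.333/EI and f₁₂ = f₂₁ = 0.6667/EI.
Compatibility — zero rotation at each built-in end:
  1.333 M_A + 0.6667 M_B = 166
  0.6667 M_A + 1.333 M_B = 145.2
Solving the pair gives M_A = 93.37 kN·m and M_B = 62.25 kN·m (hogging).

M_B = 62.25 kN·m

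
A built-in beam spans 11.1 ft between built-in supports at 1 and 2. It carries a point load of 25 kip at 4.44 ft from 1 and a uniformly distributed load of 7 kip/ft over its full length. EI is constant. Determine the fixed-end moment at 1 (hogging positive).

Take the two fixed-end moments M_1, M_2 as redundants; the released structure is the simple span 12.
On the primary (simply-supported) span, the end slopes from the loading are:
  at 1: point load 25 at a = 4.44: Pab(L + b)/(6LEI) = 197.1/EI
  at 2: point load 25 at a = 4.44: Pab(L + a)/(6LEI) = 172.5/EI
  at 1: UDL 7: wL³/(24EI) = 398.9/EI
  at 2: UDL 7: wL³/(24EI) = 398.9/EI
  θ_10 = 596/EI,  θ_20 = 571.4/EI
Flexibility coefficients: a unit moment at one end gives L/(3EI) there and L/(6EI) at the far end, so f₁₁ = f₂₂ = 3.7/EI and f₁₂ = f₂₁ = 1.85/EI.
Compatibility — zero rotation at each built-in end:
  3.7 M_1 + 1.85 M_2 = 596
  1.85 M_1 + 3.7 M_2 = 571.4
Solving the pair gives M_1 = 111.8 kip·ft and M_2 = 98.51 kip·ft (hogging).

M_1 = 111.8 kip·ft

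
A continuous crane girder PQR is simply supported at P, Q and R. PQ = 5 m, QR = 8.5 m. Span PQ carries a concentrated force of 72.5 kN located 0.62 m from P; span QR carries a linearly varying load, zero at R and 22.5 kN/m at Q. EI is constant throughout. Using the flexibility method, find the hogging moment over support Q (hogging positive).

M_Q = 76.43 kN·m

Take M_Q as the redundant. Released structure: two simple spans PQ and QR with a hinge at Q.
Discontinuity in slope at Q on the released structure — sum the simple-span end rotations:
  span PQ: point load 72.5 at a = 0.62: Pab(L + a)/(6LEI) = 36.88/EI
  span QR: triangular load, peak 22.5: w₀L³/(45EI) = 307.1/EI
  relative rotation θ_0 = (36.88 + 307.1)/EI = 343.9/EI
A unit hogging moment at Q produces rotation L₁/(3EI) + L₂/(3EI) = 4.5/EI.
Slope continuity at Q: θ_0 = M_Q·4.5/EI, so M_Q = 343.9/4.5 = 76.43 kN·m (hogging).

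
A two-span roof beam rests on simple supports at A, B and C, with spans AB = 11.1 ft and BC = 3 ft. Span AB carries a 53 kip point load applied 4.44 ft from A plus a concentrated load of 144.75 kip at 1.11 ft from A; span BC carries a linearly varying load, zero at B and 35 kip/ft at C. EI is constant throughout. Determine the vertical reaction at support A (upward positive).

Take M_B as the redundant. Released structure: two simple spans AB and BC with a hinge at B.
Discontinuity in slope at B on the released structure — sum the simple-span end rotations:
  span AB: point load 53 at a = 4.44: Pab(L + a)/(6LEI) = 365.7/EI
  span AB: point load 144.75 at a = 1.11: Pab(L + a)/(6LEI) = 294.3/EI
  span BC: triangular load, peak 35: 7w₀L³/(360EI) = 18.38/EI
  relative rotation θ_0 = (660 + 18.38)/EI = 678.3/EI
A unit hogging moment at B produces rotation L₁/(3EI) + L₂/(3EI) = 4.7/EI.
Compatibility: M_B·(L₁+L₂)/(3EI) = θ_0, giving M_B = 144.3 kip·ft (hogging).
Span AB, ΣM about A with M_B applied at B: R_B^{AB}·11.1 = 396 + 144.3, so R_B^{AB} = 48.68 kip and R_A = 197.8 − 48.68 = 149.1 kip.

R_A = 149.1 kip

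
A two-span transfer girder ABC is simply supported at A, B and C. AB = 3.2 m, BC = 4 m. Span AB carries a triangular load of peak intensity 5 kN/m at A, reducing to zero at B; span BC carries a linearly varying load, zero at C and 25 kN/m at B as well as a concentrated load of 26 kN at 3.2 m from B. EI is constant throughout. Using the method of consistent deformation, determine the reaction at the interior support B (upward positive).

R_B = 53.4 kN

Insert a hinge at B; M_B is the redundant, and each span becomes simply supported.
Discontinuity in slope at B on the released structure — sum the simple-span end rotations:
  span AB: triangular load, peak 5: 7w₀L³/(360EI) = 3.186/EI
  span BC: triangular load, peak 25: w₀L³/(45EI) = 35.56/EI
  span BC: point load 26 at a = 3.2: Pab(L + b)/(6LEI) = 13.31/EI
  relative rotation θ_0 = (3.186 + 48.87)/EI = 52.05/EI
A unit hogging moment at B produces rotation L₁/(3EI) + L₂/(3EI) = 2.4/EI.
Slope continuity at B: θ_0 = M_B·2.4/EI, so M_B = 52.05/2.4 = 21.69 kN·m (hogging).
Span AB, ΣM about A with M_B applied at B: R_B^{AB}·3.2 = 8.533 + 21.69, so R_B^{AB} = 9.444 kN and R_A = 8 − 9.444 = -1.444 kN.
Span BC, ΣM about C: R_B^{BC}·4 = 154.1 + 21.69, so R_B^{BC} = 43.96 kN and R_C = 76 − 43.96 = 32.04 kN.
R_B = 9.444 + 43.96 = 53.4 kN.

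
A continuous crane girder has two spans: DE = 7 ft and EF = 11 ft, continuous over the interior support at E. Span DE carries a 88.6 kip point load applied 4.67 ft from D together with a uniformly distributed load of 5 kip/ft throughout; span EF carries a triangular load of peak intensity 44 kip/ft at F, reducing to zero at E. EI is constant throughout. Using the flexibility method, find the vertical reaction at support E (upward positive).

Release continuity at E by inserting a hinge; the redundant is the internal moment M_E. The primary structure is two simply-supported spans DE and EF.
End slopes at the hinge E, treating each span as simply supported:
  span DE: point load 88.6 at a = 4.67: Pab(L + a)/(6LEI) = 267.9/EI
  span DE: UDL 5: wL³/(24EI) = 71.46/EI
  span EF: triangular load, peak 44: 7w₀L³/(360EI) = 1139/EI
  relative rotation θ_0 = (339.3 + 1139)/EI = 1478/EI
A unit hogging moment at E produces rotation L₁/(3EI) + L₂/(3EI) = 6/EI.
Compatibility: M_E·(L₁+L₂)/(3EI) = θ_0, giving M_E = 246.3 kip·ft (hogging).
Span DE, ΣM about D with M_E applied at E: R_E^{DE}·7 = 536.3 + 246.3, so R_E^{DE} = 111.8 kip and R_D = 123.6 − 111.8 = 11.8 kip.
Span EF, ΣM about F: R_E^{EF}·11 = 887.3 + 246.3, so R_E^{EF} = 103.1 kip and R_F = 242 − 103.1 = 138.9 kip.
R_E = 111.8 + 103.1 = 214.9 kip.

R_E = 214.9 kip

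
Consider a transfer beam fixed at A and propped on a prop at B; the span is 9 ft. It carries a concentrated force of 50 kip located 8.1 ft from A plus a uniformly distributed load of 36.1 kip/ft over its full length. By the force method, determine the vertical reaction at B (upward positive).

Take the reaction at B as the redundant and release it; the primary structure is a cantilever fixed at A.
Free-end deflection of the primary structure under the applied loading (downward +):
  point load 50 at a = 8.1: Pa²(3L − a)/(6EI) = 10334/EI
  UDL 36.1: wL⁴/(8EI) = 29607/EI
  δ_0 = 39940/EI
Flexibility coefficient — unit upward force at B: δ_{BB} = L³/(3EI) = 243/EI.
Compatibility at B: δ_0 − R_B·δ_{BB} = 0, so R_B = 39940/243 = 164.4 kip.

R_B = 164.4 kip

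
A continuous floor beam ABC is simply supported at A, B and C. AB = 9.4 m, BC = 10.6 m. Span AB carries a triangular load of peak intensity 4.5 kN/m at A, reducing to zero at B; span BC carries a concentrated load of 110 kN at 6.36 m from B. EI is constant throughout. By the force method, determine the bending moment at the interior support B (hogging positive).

Release continuity at B by inserting a hinge; the redundant is the internal moment M_B. The primary structure is two simply-supported spans AB and BC.
Discontinuity in slope at B on the released structure — sum the simple-span end rotations:
  span AB: triangular load, peak 4.5: 7w₀L³/(360EI) = 72.68/EI
  span BC: point load 110 at a = 6.36: Pab(L + b)/(6LEI) = 692.1/EI
  relative rotation θ_0 = (72.68 + 692.1)/EI = 764.8/EI
A unit hogging moment at B produces rotation L₁/(3EI) + L₂/(3EI) = 6.667/EI.
Slope continuity at B: θ_0 = M_B·6.667/EI, so M_B = 764.8/6.667 = 114.7 kN·m (hogging).

M_B = 114.7 kN·m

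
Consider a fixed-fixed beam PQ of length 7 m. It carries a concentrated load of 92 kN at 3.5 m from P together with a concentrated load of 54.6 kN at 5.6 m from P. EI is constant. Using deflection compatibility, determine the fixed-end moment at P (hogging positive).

M_P = 92.73 kN·m

Release both end moments; the primary structure is a simply-supported span PQ with redundants M_P and M_Q.
Simple-span end rotations at P and Q under the given loads:
  at P: point load 92 at a = 3.5: Pab(L + b)/(6LEI) = 281.8/EI
  at Q: point load 92 at a = 3.5: Pab(L + a)/(6LEI) = 281.8/EI
  at P: point load 54.6 at a = 5.6: Pab(L + b)/(6LEI) = 85.61/EI
  at Q: point load 54.6 at a = 5.6: Pab(L + a)/(6LEI) = 128.4/EI
  θ_P0 = 367.4/EI,  θ_Q0 = 410.2/EI
Flexibility coefficients: a unit moment at one end gives L/(3EI) there and L/(6EI) at the far end, so f₁₁ = f₂₂ = 2.333/EI and f₁₂ = f₂₁ = 1.167/EI.
Compatibility — zero rotation at each built-in end:
  2.333 M_P + 1.167 M_Q = 367.4
  1.167 M_P + 2.333 M_Q = 410.2
Solving the pair gives M_P = 92.73 kN·m and M_Q = 129.4 kN·m (hogging).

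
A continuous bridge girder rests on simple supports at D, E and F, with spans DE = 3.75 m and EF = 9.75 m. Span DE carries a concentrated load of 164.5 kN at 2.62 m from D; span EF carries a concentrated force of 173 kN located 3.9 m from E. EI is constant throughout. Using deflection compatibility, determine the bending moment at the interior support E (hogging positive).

M_E = 264.5 kN·m

Take M_E as the redundant. Released structure: two simple spans DE and EF with a hinge at E.
Discontinuity in slope at E on the released structure — sum the simple-span end rotations:
  span DE: point load 164.5 at a = 2.62: Pab(L + a)/(6LEI) = 137.9/EI
  span EF: point load 173 at a = 3.9: Pab(L + b)/(6LEI) = 1053/EI
  relative rotation θ_0 = (137.9 + 1053)/EI = 1190/EI
A unit hogging moment at E produces rotation L₁/(3EI) + L₂/(3EI) = 4.5/EI.
Slope continuity at E: θ_0 = M_E·4.5/EI, so M_E = 1190/4.5 = 264.5 kN·m (hogging).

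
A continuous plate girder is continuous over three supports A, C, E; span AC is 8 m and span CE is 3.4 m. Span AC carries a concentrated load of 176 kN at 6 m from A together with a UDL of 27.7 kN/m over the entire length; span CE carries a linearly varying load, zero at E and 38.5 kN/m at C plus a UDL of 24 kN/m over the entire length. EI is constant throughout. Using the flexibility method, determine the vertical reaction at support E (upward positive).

R_E = -36.44 kN

Release continuity at C by inserting a hinge; the redundant is the internal moment M_C. The primary structure is two simply-supported spans AC and CE.
Discontinuity in slope at C on the released structure — sum the simple-span end rotations:
  span AC: point load 176 at a = 6: Pab(L + a)/(6LEI) = 616/EI
  span AC: UDL 27.7: wL³/(24EI) = 590.9/EI
  span CE: triangular load, peak 38.5: w₀L³/(45EI) = 33.63/EI
  span CE: UDL 24: wL³/(24EI) = 39.3/EI
  relative rotation θ_0 = (1207 + 72.93)/EI = 1280/EI
A unit hogging moment at C produces rotation L₁/(3EI) + L₂/(3EI) = 3.8/EI.
Slope continuity at C: θ_0 = M_C·3.8/EI, so M_C = 1280/3.8 = 336.8 kN·m (hogging).
Span CE, ΣM about E: R_C^{CE}·3.4 = 287.1 + 336.8, so R_C^{CE} = 183.5 kN and R_E = 147.1 − 183.5 = -36.44 kN.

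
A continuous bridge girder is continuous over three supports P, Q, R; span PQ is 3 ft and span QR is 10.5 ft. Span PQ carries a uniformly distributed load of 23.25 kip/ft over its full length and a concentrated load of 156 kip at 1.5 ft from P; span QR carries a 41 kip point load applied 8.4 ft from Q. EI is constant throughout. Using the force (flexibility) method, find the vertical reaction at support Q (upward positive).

R_Q = 145.7 kip

Insert a hinge at Q; M_Q is the redundant, and each span becomes simply supported.
End slopes at the hinge Q, treating each span as simply supported:
  span PQ: UDL 23.25: wL³/(24EI) = 26.16/EI
  span PQ: point load 156 at a = 1.5: Pab(L + a)/(6LEI) = 87.75/EI
  span QR: point load 41 at a = 8.4: Pab(L + b)/(6LEI) = 144.6/EI
  relative rotation θ_0 = (113.9 + 144.6)/EI = 258.6/EI
A unit hogging moment at Q produces rotation L₁/(3EI) + L₂/(3EI) = 4.5/EI.
Compatibility: M_Q·(L₁+L₂)/(3EI) = θ_0, giving M_Q = 57.46 kip·ft (hogging).
Span PQ, ΣM about P with M_Q applied at Q: R_Q^{PQ}·3 = 338.6 + 57.46, so R_Q^{PQ} = 132 kip and R_P = 225.8 − 132 = 93.72 kip.
Span QR, ΣM about R: R_Q^{QR}·10.5 = 86.1 + 57.46, so R_Q^{QR} = 13.67 kip and R_R = 41 − 13.67 = 27.33 kip.
R_Q = 132 + 13.67 = 145.7 kip.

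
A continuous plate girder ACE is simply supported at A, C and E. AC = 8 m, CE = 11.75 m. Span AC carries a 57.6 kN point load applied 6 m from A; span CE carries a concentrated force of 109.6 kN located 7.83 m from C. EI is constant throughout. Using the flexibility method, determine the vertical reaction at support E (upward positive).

R_E = 60.76 kN

Take M_C as the redundant. Released structure: two simple spans AC and CE with a hinge at C.
End slopes at the hinge C, treating each span as simply supported:
  span AC: point load 57.6 at a = 6: Pab(L + a)/(6LEI) = 201.6/EI
  span CE: point load 109.6 at a = 7.83: Pab(L + b)/(6LEI) = 747.7/EI
  relative rotation θ_0 = (201.6 + 747.7)/EI = 949.3/EI
A unit hogging moment at C produces rotation L₁/(3EI) + L₂/(3EI) = 6.583/EI.
Slope continuity at C: θ_0 = M_C·6.583/EI, so M_C = 949.3/6.583 = 144.2 kN·m (hogging).
Span CE, ΣM about E: R_C^{CE}·11.75 = 429.6 + 144.2, so R_C^{CE} = 48.84 kN and R_E = 109.6 − 48.84 = 60.76 kN.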